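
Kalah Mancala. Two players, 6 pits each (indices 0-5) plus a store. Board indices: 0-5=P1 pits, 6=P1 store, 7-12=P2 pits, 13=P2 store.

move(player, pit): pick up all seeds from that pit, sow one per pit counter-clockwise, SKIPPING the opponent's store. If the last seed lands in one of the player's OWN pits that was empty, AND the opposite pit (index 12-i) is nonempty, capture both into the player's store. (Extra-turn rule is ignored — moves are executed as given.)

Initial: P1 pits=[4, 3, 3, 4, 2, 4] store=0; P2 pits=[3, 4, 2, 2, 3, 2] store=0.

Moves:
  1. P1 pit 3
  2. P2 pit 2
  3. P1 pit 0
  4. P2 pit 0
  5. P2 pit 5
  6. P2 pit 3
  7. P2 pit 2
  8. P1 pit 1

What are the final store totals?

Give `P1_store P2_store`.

Answer: 1 7

Derivation:
Move 1: P1 pit3 -> P1=[4,3,3,0,3,5](1) P2=[4,4,2,2,3,2](0)
Move 2: P2 pit2 -> P1=[4,3,3,0,3,5](1) P2=[4,4,0,3,4,2](0)
Move 3: P1 pit0 -> P1=[0,4,4,1,4,5](1) P2=[4,4,0,3,4,2](0)
Move 4: P2 pit0 -> P1=[0,4,4,1,4,5](1) P2=[0,5,1,4,5,2](0)
Move 5: P2 pit5 -> P1=[1,4,4,1,4,5](1) P2=[0,5,1,4,5,0](1)
Move 6: P2 pit3 -> P1=[2,4,4,1,4,5](1) P2=[0,5,1,0,6,1](2)
Move 7: P2 pit2 -> P1=[2,4,0,1,4,5](1) P2=[0,5,0,0,6,1](7)
Move 8: P1 pit1 -> P1=[2,0,1,2,5,6](1) P2=[0,5,0,0,6,1](7)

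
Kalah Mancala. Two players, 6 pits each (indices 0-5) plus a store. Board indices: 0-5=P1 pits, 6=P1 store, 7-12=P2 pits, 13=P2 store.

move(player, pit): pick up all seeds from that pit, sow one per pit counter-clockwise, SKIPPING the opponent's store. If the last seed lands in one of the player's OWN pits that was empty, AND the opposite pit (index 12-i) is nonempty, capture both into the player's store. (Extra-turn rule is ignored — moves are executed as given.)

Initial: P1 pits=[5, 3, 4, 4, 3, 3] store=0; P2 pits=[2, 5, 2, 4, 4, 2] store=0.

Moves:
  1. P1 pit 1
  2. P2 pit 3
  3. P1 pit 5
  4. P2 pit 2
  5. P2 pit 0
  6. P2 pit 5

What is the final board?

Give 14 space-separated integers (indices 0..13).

Move 1: P1 pit1 -> P1=[5,0,5,5,4,3](0) P2=[2,5,2,4,4,2](0)
Move 2: P2 pit3 -> P1=[6,0,5,5,4,3](0) P2=[2,5,2,0,5,3](1)
Move 3: P1 pit5 -> P1=[6,0,5,5,4,0](1) P2=[3,6,2,0,5,3](1)
Move 4: P2 pit2 -> P1=[6,0,5,5,4,0](1) P2=[3,6,0,1,6,3](1)
Move 5: P2 pit0 -> P1=[6,0,5,5,4,0](1) P2=[0,7,1,2,6,3](1)
Move 6: P2 pit5 -> P1=[7,1,5,5,4,0](1) P2=[0,7,1,2,6,0](2)

Answer: 7 1 5 5 4 0 1 0 7 1 2 6 0 2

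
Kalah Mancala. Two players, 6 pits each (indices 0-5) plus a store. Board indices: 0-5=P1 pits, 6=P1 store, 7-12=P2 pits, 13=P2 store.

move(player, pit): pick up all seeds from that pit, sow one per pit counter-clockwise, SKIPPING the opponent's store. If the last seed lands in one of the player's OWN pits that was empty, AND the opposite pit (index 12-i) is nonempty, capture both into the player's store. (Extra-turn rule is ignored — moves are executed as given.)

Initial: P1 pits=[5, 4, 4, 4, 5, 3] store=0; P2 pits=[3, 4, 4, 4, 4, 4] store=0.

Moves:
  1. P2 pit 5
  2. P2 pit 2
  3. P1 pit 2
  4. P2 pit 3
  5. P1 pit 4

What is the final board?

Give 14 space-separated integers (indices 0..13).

Move 1: P2 pit5 -> P1=[6,5,5,4,5,3](0) P2=[3,4,4,4,4,0](1)
Move 2: P2 pit2 -> P1=[6,5,5,4,5,3](0) P2=[3,4,0,5,5,1](2)
Move 3: P1 pit2 -> P1=[6,5,0,5,6,4](1) P2=[4,4,0,5,5,1](2)
Move 4: P2 pit3 -> P1=[7,6,0,5,6,4](1) P2=[4,4,0,0,6,2](3)
Move 5: P1 pit4 -> P1=[7,6,0,5,0,5](2) P2=[5,5,1,1,6,2](3)

Answer: 7 6 0 5 0 5 2 5 5 1 1 6 2 3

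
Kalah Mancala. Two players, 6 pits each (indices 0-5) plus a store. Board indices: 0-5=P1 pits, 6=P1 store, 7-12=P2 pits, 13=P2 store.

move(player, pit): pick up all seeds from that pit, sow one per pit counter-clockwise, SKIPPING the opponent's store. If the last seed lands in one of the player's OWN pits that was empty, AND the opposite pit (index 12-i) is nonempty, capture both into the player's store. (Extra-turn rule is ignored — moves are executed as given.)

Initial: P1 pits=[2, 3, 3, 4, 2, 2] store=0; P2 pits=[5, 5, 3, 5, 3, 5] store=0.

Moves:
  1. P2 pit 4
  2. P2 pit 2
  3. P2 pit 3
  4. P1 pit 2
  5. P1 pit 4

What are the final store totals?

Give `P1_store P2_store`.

Answer: 2 2

Derivation:
Move 1: P2 pit4 -> P1=[3,3,3,4,2,2](0) P2=[5,5,3,5,0,6](1)
Move 2: P2 pit2 -> P1=[3,3,3,4,2,2](0) P2=[5,5,0,6,1,7](1)
Move 3: P2 pit3 -> P1=[4,4,4,4,2,2](0) P2=[5,5,0,0,2,8](2)
Move 4: P1 pit2 -> P1=[4,4,0,5,3,3](1) P2=[5,5,0,0,2,8](2)
Move 5: P1 pit4 -> P1=[4,4,0,5,0,4](2) P2=[6,5,0,0,2,8](2)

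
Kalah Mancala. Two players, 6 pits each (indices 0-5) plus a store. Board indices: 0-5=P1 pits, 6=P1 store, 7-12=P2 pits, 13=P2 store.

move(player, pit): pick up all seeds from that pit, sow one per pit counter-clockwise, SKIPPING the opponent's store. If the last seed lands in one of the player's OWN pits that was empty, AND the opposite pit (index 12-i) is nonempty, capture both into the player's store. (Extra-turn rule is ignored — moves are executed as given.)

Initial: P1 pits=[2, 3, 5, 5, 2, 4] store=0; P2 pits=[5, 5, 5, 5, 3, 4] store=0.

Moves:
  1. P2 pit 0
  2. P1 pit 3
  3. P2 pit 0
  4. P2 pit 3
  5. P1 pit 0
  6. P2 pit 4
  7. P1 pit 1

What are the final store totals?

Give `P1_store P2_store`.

Move 1: P2 pit0 -> P1=[2,3,5,5,2,4](0) P2=[0,6,6,6,4,5](0)
Move 2: P1 pit3 -> P1=[2,3,5,0,3,5](1) P2=[1,7,6,6,4,5](0)
Move 3: P2 pit0 -> P1=[2,3,5,0,3,5](1) P2=[0,8,6,6,4,5](0)
Move 4: P2 pit3 -> P1=[3,4,6,0,3,5](1) P2=[0,8,6,0,5,6](1)
Move 5: P1 pit0 -> P1=[0,5,7,0,3,5](8) P2=[0,8,0,0,5,6](1)
Move 6: P2 pit4 -> P1=[1,6,8,0,3,5](8) P2=[0,8,0,0,0,7](2)
Move 7: P1 pit1 -> P1=[1,0,9,1,4,6](9) P2=[1,8,0,0,0,7](2)

Answer: 9 2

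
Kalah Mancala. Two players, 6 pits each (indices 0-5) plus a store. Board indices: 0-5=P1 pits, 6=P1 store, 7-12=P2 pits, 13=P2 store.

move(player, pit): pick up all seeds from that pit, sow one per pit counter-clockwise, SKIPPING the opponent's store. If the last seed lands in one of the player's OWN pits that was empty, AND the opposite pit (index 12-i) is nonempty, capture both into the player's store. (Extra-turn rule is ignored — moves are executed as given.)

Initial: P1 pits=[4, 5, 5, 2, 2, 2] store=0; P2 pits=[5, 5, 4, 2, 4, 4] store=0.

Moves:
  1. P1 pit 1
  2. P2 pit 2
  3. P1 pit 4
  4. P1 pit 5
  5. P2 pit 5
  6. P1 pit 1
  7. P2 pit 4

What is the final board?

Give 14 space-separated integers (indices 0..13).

Answer: 6 1 9 4 0 0 3 7 6 1 3 0 1 3

Derivation:
Move 1: P1 pit1 -> P1=[4,0,6,3,3,3](1) P2=[5,5,4,2,4,4](0)
Move 2: P2 pit2 -> P1=[4,0,6,3,3,3](1) P2=[5,5,0,3,5,5](1)
Move 3: P1 pit4 -> P1=[4,0,6,3,0,4](2) P2=[6,5,0,3,5,5](1)
Move 4: P1 pit5 -> P1=[4,0,6,3,0,0](3) P2=[7,6,1,3,5,5](1)
Move 5: P2 pit5 -> P1=[5,1,7,4,0,0](3) P2=[7,6,1,3,5,0](2)
Move 6: P1 pit1 -> P1=[5,0,8,4,0,0](3) P2=[7,6,1,3,5,0](2)
Move 7: P2 pit4 -> P1=[6,1,9,4,0,0](3) P2=[7,6,1,3,0,1](3)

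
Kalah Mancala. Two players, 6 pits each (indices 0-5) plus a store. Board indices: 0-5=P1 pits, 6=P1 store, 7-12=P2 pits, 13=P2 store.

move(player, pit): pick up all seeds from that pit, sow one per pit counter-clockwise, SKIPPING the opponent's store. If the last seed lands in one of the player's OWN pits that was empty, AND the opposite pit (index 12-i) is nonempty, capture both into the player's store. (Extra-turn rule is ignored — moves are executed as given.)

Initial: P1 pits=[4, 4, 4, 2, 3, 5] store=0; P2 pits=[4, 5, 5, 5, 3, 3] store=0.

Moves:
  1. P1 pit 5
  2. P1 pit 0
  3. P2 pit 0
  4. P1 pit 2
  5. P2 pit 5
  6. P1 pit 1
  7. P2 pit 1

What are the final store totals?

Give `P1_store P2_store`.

Answer: 3 2

Derivation:
Move 1: P1 pit5 -> P1=[4,4,4,2,3,0](1) P2=[5,6,6,6,3,3](0)
Move 2: P1 pit0 -> P1=[0,5,5,3,4,0](1) P2=[5,6,6,6,3,3](0)
Move 3: P2 pit0 -> P1=[0,5,5,3,4,0](1) P2=[0,7,7,7,4,4](0)
Move 4: P1 pit2 -> P1=[0,5,0,4,5,1](2) P2=[1,7,7,7,4,4](0)
Move 5: P2 pit5 -> P1=[1,6,1,4,5,1](2) P2=[1,7,7,7,4,0](1)
Move 6: P1 pit1 -> P1=[1,0,2,5,6,2](3) P2=[2,7,7,7,4,0](1)
Move 7: P2 pit1 -> P1=[2,1,2,5,6,2](3) P2=[2,0,8,8,5,1](2)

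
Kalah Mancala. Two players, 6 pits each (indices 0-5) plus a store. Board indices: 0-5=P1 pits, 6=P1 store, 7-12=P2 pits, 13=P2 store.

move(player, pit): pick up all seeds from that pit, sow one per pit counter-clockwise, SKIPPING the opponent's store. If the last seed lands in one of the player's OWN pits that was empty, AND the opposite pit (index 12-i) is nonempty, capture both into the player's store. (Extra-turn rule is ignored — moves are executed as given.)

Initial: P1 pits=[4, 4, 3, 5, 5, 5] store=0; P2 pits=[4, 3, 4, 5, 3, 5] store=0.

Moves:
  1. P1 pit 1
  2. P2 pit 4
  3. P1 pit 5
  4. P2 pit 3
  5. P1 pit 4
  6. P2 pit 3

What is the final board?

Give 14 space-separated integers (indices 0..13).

Answer: 6 1 5 6 0 1 2 6 5 6 0 3 7 2

Derivation:
Move 1: P1 pit1 -> P1=[4,0,4,6,6,6](0) P2=[4,3,4,5,3,5](0)
Move 2: P2 pit4 -> P1=[5,0,4,6,6,6](0) P2=[4,3,4,5,0,6](1)
Move 3: P1 pit5 -> P1=[5,0,4,6,6,0](1) P2=[5,4,5,6,1,6](1)
Move 4: P2 pit3 -> P1=[6,1,5,6,6,0](1) P2=[5,4,5,0,2,7](2)
Move 5: P1 pit4 -> P1=[6,1,5,6,0,1](2) P2=[6,5,6,1,2,7](2)
Move 6: P2 pit3 -> P1=[6,1,5,6,0,1](2) P2=[6,5,6,0,3,7](2)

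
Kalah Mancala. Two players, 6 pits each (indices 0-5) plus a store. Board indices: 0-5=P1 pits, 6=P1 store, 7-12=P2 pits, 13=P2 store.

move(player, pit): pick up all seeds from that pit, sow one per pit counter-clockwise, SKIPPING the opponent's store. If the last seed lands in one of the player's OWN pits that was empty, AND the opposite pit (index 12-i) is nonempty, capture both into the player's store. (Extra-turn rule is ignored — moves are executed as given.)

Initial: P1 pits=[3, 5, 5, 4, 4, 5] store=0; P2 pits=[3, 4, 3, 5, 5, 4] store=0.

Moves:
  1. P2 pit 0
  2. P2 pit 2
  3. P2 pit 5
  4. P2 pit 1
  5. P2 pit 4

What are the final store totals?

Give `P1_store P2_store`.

Answer: 0 4

Derivation:
Move 1: P2 pit0 -> P1=[3,5,5,4,4,5](0) P2=[0,5,4,6,5,4](0)
Move 2: P2 pit2 -> P1=[3,5,5,4,4,5](0) P2=[0,5,0,7,6,5](1)
Move 3: P2 pit5 -> P1=[4,6,6,5,4,5](0) P2=[0,5,0,7,6,0](2)
Move 4: P2 pit1 -> P1=[4,6,6,5,4,5](0) P2=[0,0,1,8,7,1](3)
Move 5: P2 pit4 -> P1=[5,7,7,6,5,5](0) P2=[0,0,1,8,0,2](4)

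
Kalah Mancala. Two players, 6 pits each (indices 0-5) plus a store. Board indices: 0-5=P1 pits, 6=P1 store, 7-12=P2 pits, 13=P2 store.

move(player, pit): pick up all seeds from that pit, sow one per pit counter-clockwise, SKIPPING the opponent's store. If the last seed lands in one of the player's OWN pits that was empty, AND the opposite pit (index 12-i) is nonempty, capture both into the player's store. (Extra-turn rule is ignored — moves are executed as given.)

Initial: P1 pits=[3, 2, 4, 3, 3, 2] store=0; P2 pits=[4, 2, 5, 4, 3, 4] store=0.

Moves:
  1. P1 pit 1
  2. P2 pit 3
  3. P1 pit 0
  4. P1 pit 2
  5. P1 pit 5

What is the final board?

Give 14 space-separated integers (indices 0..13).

Answer: 0 1 0 6 5 0 2 6 4 5 0 4 5 1

Derivation:
Move 1: P1 pit1 -> P1=[3,0,5,4,3,2](0) P2=[4,2,5,4,3,4](0)
Move 2: P2 pit3 -> P1=[4,0,5,4,3,2](0) P2=[4,2,5,0,4,5](1)
Move 3: P1 pit0 -> P1=[0,1,6,5,4,2](0) P2=[4,2,5,0,4,5](1)
Move 4: P1 pit2 -> P1=[0,1,0,6,5,3](1) P2=[5,3,5,0,4,5](1)
Move 5: P1 pit5 -> P1=[0,1,0,6,5,0](2) P2=[6,4,5,0,4,5](1)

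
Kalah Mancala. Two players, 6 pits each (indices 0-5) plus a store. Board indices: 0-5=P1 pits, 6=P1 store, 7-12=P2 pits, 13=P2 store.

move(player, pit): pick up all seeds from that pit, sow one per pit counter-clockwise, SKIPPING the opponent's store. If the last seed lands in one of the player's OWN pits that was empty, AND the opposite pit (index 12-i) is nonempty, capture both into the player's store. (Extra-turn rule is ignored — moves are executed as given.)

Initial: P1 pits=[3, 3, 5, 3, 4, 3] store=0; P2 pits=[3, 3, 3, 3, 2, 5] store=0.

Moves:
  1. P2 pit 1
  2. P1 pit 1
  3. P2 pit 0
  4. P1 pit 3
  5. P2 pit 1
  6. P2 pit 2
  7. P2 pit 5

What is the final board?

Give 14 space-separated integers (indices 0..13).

Move 1: P2 pit1 -> P1=[3,3,5,3,4,3](0) P2=[3,0,4,4,3,5](0)
Move 2: P1 pit1 -> P1=[3,0,6,4,5,3](0) P2=[3,0,4,4,3,5](0)
Move 3: P2 pit0 -> P1=[3,0,6,4,5,3](0) P2=[0,1,5,5,3,5](0)
Move 4: P1 pit3 -> P1=[3,0,6,0,6,4](1) P2=[1,1,5,5,3,5](0)
Move 5: P2 pit1 -> P1=[3,0,6,0,6,4](1) P2=[1,0,6,5,3,5](0)
Move 6: P2 pit2 -> P1=[4,1,6,0,6,4](1) P2=[1,0,0,6,4,6](1)
Move 7: P2 pit5 -> P1=[5,2,7,1,7,4](1) P2=[1,0,0,6,4,0](2)

Answer: 5 2 7 1 7 4 1 1 0 0 6 4 0 2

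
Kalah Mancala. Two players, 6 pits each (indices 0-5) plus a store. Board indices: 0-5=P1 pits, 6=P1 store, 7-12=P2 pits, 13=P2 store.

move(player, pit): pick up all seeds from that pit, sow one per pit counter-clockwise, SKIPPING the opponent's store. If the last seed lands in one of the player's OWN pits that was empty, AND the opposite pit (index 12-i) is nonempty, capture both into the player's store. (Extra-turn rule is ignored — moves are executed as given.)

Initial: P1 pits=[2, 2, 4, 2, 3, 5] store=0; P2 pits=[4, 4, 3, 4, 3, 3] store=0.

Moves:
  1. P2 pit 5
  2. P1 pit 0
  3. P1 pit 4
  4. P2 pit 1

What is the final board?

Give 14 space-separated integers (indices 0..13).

Answer: 0 4 5 3 0 6 1 5 0 4 5 4 1 1

Derivation:
Move 1: P2 pit5 -> P1=[3,3,4,2,3,5](0) P2=[4,4,3,4,3,0](1)
Move 2: P1 pit0 -> P1=[0,4,5,3,3,5](0) P2=[4,4,3,4,3,0](1)
Move 3: P1 pit4 -> P1=[0,4,5,3,0,6](1) P2=[5,4,3,4,3,0](1)
Move 4: P2 pit1 -> P1=[0,4,5,3,0,6](1) P2=[5,0,4,5,4,1](1)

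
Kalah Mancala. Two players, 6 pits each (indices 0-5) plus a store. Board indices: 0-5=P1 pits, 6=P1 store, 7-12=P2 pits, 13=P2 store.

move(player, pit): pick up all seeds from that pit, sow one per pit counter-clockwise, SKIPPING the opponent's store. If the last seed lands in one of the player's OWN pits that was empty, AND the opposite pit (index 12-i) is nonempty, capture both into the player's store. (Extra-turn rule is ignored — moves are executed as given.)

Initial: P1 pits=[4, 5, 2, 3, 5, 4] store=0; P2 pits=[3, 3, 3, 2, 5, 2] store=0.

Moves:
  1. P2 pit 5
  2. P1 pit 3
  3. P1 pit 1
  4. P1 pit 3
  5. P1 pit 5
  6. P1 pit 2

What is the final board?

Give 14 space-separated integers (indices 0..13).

Answer: 5 0 0 1 9 0 8 0 4 4 3 6 0 1

Derivation:
Move 1: P2 pit5 -> P1=[5,5,2,3,5,4](0) P2=[3,3,3,2,5,0](1)
Move 2: P1 pit3 -> P1=[5,5,2,0,6,5](1) P2=[3,3,3,2,5,0](1)
Move 3: P1 pit1 -> P1=[5,0,3,1,7,6](2) P2=[3,3,3,2,5,0](1)
Move 4: P1 pit3 -> P1=[5,0,3,0,8,6](2) P2=[3,3,3,2,5,0](1)
Move 5: P1 pit5 -> P1=[5,0,3,0,8,0](3) P2=[4,4,4,3,6,0](1)
Move 6: P1 pit2 -> P1=[5,0,0,1,9,0](8) P2=[0,4,4,3,6,0](1)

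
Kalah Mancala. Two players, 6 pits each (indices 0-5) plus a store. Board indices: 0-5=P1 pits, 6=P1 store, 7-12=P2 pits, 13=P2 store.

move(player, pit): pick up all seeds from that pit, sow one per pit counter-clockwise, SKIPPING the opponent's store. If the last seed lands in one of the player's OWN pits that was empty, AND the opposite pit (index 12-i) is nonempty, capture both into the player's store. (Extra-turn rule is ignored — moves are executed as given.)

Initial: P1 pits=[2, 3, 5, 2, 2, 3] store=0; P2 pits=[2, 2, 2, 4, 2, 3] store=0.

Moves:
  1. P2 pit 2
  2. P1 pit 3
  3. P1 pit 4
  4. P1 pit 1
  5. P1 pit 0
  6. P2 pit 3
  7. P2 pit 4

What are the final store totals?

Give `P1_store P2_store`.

Answer: 4 2

Derivation:
Move 1: P2 pit2 -> P1=[2,3,5,2,2,3](0) P2=[2,2,0,5,3,3](0)
Move 2: P1 pit3 -> P1=[2,3,5,0,3,4](0) P2=[2,2,0,5,3,3](0)
Move 3: P1 pit4 -> P1=[2,3,5,0,0,5](1) P2=[3,2,0,5,3,3](0)
Move 4: P1 pit1 -> P1=[2,0,6,1,0,5](4) P2=[3,0,0,5,3,3](0)
Move 5: P1 pit0 -> P1=[0,1,7,1,0,5](4) P2=[3,0,0,5,3,3](0)
Move 6: P2 pit3 -> P1=[1,2,7,1,0,5](4) P2=[3,0,0,0,4,4](1)
Move 7: P2 pit4 -> P1=[2,3,7,1,0,5](4) P2=[3,0,0,0,0,5](2)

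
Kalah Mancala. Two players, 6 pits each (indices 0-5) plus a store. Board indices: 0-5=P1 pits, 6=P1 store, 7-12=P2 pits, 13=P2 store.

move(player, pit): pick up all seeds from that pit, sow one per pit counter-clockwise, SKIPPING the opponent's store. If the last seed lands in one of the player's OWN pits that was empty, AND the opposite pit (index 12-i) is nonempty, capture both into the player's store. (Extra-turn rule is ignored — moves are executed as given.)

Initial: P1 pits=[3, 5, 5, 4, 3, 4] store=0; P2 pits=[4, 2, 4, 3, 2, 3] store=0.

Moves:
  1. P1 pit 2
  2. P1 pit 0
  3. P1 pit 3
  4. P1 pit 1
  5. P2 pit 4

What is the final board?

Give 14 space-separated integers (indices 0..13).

Move 1: P1 pit2 -> P1=[3,5,0,5,4,5](1) P2=[5,2,4,3,2,3](0)
Move 2: P1 pit0 -> P1=[0,6,1,6,4,5](1) P2=[5,2,4,3,2,3](0)
Move 3: P1 pit3 -> P1=[0,6,1,0,5,6](2) P2=[6,3,5,3,2,3](0)
Move 4: P1 pit1 -> P1=[0,0,2,1,6,7](3) P2=[7,3,5,3,2,3](0)
Move 5: P2 pit4 -> P1=[0,0,2,1,6,7](3) P2=[7,3,5,3,0,4](1)

Answer: 0 0 2 1 6 7 3 7 3 5 3 0 4 1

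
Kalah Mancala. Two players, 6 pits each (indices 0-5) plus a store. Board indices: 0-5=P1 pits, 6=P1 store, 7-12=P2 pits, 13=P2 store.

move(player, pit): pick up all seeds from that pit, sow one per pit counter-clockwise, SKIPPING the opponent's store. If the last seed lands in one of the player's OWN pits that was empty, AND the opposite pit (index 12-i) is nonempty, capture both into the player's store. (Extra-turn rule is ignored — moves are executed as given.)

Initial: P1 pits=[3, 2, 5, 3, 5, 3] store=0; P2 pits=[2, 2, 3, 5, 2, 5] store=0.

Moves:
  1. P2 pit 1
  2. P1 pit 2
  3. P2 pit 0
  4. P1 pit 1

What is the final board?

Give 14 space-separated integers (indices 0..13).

Answer: 3 0 1 5 6 4 1 0 1 5 7 2 5 0

Derivation:
Move 1: P2 pit1 -> P1=[3,2,5,3,5,3](0) P2=[2,0,4,6,2,5](0)
Move 2: P1 pit2 -> P1=[3,2,0,4,6,4](1) P2=[3,0,4,6,2,5](0)
Move 3: P2 pit0 -> P1=[3,2,0,4,6,4](1) P2=[0,1,5,7,2,5](0)
Move 4: P1 pit1 -> P1=[3,0,1,5,6,4](1) P2=[0,1,5,7,2,5](0)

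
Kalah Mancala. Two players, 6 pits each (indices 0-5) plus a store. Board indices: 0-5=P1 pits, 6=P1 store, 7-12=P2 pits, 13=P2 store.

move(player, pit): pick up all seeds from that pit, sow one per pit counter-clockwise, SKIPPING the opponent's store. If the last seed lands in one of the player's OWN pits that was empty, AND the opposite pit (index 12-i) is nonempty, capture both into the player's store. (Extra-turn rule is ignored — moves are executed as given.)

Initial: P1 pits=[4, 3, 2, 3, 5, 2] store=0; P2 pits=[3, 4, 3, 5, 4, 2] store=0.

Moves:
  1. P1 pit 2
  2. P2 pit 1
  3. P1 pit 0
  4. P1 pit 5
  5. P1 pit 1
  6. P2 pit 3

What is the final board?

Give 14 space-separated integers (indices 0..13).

Answer: 1 1 3 6 8 0 6 0 0 4 0 6 4 1

Derivation:
Move 1: P1 pit2 -> P1=[4,3,0,4,6,2](0) P2=[3,4,3,5,4,2](0)
Move 2: P2 pit1 -> P1=[4,3,0,4,6,2](0) P2=[3,0,4,6,5,3](0)
Move 3: P1 pit0 -> P1=[0,4,1,5,7,2](0) P2=[3,0,4,6,5,3](0)
Move 4: P1 pit5 -> P1=[0,4,1,5,7,0](1) P2=[4,0,4,6,5,3](0)
Move 5: P1 pit1 -> P1=[0,0,2,6,8,0](6) P2=[0,0,4,6,5,3](0)
Move 6: P2 pit3 -> P1=[1,1,3,6,8,0](6) P2=[0,0,4,0,6,4](1)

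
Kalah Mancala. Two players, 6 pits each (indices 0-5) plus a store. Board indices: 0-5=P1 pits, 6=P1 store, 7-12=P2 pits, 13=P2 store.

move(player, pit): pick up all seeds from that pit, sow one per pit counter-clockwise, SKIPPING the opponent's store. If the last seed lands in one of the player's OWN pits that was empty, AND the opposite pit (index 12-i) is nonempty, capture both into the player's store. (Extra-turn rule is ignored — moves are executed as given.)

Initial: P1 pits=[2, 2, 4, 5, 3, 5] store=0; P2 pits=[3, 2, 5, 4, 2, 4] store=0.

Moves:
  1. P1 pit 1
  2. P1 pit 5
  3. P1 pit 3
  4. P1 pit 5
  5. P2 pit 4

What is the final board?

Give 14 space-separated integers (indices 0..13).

Answer: 2 0 5 0 4 0 3 5 4 7 5 0 5 1

Derivation:
Move 1: P1 pit1 -> P1=[2,0,5,6,3,5](0) P2=[3,2,5,4,2,4](0)
Move 2: P1 pit5 -> P1=[2,0,5,6,3,0](1) P2=[4,3,6,5,2,4](0)
Move 3: P1 pit3 -> P1=[2,0,5,0,4,1](2) P2=[5,4,7,5,2,4](0)
Move 4: P1 pit5 -> P1=[2,0,5,0,4,0](3) P2=[5,4,7,5,2,4](0)
Move 5: P2 pit4 -> P1=[2,0,5,0,4,0](3) P2=[5,4,7,5,0,5](1)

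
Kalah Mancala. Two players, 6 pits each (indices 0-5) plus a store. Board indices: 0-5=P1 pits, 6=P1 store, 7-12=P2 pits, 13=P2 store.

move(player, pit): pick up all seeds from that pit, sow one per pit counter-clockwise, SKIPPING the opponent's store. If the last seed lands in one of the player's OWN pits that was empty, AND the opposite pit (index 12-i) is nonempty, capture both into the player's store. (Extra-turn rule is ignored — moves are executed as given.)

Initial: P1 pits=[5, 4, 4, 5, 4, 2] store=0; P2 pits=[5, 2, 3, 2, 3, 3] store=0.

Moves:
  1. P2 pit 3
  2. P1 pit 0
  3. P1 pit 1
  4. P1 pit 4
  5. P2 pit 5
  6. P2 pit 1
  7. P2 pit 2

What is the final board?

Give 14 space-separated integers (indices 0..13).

Answer: 2 1 7 7 0 5 2 6 0 0 3 6 1 2

Derivation:
Move 1: P2 pit3 -> P1=[5,4,4,5,4,2](0) P2=[5,2,3,0,4,4](0)
Move 2: P1 pit0 -> P1=[0,5,5,6,5,3](0) P2=[5,2,3,0,4,4](0)
Move 3: P1 pit1 -> P1=[0,0,6,7,6,4](1) P2=[5,2,3,0,4,4](0)
Move 4: P1 pit4 -> P1=[0,0,6,7,0,5](2) P2=[6,3,4,1,4,4](0)
Move 5: P2 pit5 -> P1=[1,1,7,7,0,5](2) P2=[6,3,4,1,4,0](1)
Move 6: P2 pit1 -> P1=[1,1,7,7,0,5](2) P2=[6,0,5,2,5,0](1)
Move 7: P2 pit2 -> P1=[2,1,7,7,0,5](2) P2=[6,0,0,3,6,1](2)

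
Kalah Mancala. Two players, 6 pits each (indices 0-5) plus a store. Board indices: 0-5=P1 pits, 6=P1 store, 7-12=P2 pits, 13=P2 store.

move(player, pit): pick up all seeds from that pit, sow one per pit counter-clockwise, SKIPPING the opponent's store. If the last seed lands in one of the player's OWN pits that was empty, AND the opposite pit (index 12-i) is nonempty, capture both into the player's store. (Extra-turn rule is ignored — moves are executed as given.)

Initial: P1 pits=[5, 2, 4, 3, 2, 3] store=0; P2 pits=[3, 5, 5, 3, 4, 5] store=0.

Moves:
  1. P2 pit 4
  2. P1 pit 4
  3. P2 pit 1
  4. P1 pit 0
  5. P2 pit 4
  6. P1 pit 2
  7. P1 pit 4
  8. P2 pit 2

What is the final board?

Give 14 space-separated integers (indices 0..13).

Move 1: P2 pit4 -> P1=[6,3,4,3,2,3](0) P2=[3,5,5,3,0,6](1)
Move 2: P1 pit4 -> P1=[6,3,4,3,0,4](1) P2=[3,5,5,3,0,6](1)
Move 3: P2 pit1 -> P1=[6,3,4,3,0,4](1) P2=[3,0,6,4,1,7](2)
Move 4: P1 pit0 -> P1=[0,4,5,4,1,5](2) P2=[3,0,6,4,1,7](2)
Move 5: P2 pit4 -> P1=[0,4,5,4,1,5](2) P2=[3,0,6,4,0,8](2)
Move 6: P1 pit2 -> P1=[0,4,0,5,2,6](3) P2=[4,0,6,4,0,8](2)
Move 7: P1 pit4 -> P1=[0,4,0,5,0,7](4) P2=[4,0,6,4,0,8](2)
Move 8: P2 pit2 -> P1=[1,5,0,5,0,7](4) P2=[4,0,0,5,1,9](3)

Answer: 1 5 0 5 0 7 4 4 0 0 5 1 9 3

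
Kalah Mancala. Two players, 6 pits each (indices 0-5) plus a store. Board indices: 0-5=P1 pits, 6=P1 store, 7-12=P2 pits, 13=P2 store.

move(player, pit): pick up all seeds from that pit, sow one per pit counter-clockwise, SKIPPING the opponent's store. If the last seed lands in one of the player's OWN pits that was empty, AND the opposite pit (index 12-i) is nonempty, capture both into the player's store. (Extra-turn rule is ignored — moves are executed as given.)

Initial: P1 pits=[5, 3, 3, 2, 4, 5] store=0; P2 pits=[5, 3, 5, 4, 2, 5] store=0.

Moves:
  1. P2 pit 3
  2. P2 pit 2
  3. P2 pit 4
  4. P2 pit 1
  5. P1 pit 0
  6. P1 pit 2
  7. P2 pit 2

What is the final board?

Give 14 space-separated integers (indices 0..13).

Move 1: P2 pit3 -> P1=[6,3,3,2,4,5](0) P2=[5,3,5,0,3,6](1)
Move 2: P2 pit2 -> P1=[7,3,3,2,4,5](0) P2=[5,3,0,1,4,7](2)
Move 3: P2 pit4 -> P1=[8,4,3,2,4,5](0) P2=[5,3,0,1,0,8](3)
Move 4: P2 pit1 -> P1=[8,0,3,2,4,5](0) P2=[5,0,1,2,0,8](8)
Move 5: P1 pit0 -> P1=[0,1,4,3,5,6](1) P2=[6,1,1,2,0,8](8)
Move 6: P1 pit2 -> P1=[0,1,0,4,6,7](2) P2=[6,1,1,2,0,8](8)
Move 7: P2 pit2 -> P1=[0,1,0,4,6,7](2) P2=[6,1,0,3,0,8](8)

Answer: 0 1 0 4 6 7 2 6 1 0 3 0 8 8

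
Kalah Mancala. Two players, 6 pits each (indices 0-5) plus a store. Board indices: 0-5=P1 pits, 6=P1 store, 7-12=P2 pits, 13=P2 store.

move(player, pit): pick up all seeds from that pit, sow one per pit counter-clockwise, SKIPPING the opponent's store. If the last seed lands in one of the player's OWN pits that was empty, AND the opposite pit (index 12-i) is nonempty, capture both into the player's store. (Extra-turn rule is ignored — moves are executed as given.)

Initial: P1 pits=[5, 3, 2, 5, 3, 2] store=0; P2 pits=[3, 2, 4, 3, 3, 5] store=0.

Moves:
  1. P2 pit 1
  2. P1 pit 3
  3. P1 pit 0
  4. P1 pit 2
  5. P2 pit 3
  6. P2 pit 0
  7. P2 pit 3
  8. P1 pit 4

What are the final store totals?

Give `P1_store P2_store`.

Move 1: P2 pit1 -> P1=[5,3,2,5,3,2](0) P2=[3,0,5,4,3,5](0)
Move 2: P1 pit3 -> P1=[5,3,2,0,4,3](1) P2=[4,1,5,4,3,5](0)
Move 3: P1 pit0 -> P1=[0,4,3,1,5,4](1) P2=[4,1,5,4,3,5](0)
Move 4: P1 pit2 -> P1=[0,4,0,2,6,5](1) P2=[4,1,5,4,3,5](0)
Move 5: P2 pit3 -> P1=[1,4,0,2,6,5](1) P2=[4,1,5,0,4,6](1)
Move 6: P2 pit0 -> P1=[1,4,0,2,6,5](1) P2=[0,2,6,1,5,6](1)
Move 7: P2 pit3 -> P1=[1,4,0,2,6,5](1) P2=[0,2,6,0,6,6](1)
Move 8: P1 pit4 -> P1=[1,4,0,2,0,6](2) P2=[1,3,7,1,6,6](1)

Answer: 2 1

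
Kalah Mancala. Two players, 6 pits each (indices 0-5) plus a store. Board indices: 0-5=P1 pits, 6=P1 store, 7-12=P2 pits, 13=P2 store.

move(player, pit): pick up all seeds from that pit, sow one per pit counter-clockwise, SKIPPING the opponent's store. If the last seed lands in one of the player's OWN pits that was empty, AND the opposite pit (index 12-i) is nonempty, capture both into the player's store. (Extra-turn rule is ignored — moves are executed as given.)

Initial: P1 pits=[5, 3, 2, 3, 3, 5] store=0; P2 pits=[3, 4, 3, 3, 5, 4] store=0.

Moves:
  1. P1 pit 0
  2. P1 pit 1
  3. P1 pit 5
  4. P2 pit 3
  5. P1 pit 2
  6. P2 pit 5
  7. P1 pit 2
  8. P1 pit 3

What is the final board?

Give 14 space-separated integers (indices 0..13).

Answer: 2 1 0 0 8 2 3 5 6 5 1 8 0 2

Derivation:
Move 1: P1 pit0 -> P1=[0,4,3,4,4,6](0) P2=[3,4,3,3,5,4](0)
Move 2: P1 pit1 -> P1=[0,0,4,5,5,7](0) P2=[3,4,3,3,5,4](0)
Move 3: P1 pit5 -> P1=[0,0,4,5,5,0](1) P2=[4,5,4,4,6,5](0)
Move 4: P2 pit3 -> P1=[1,0,4,5,5,0](1) P2=[4,5,4,0,7,6](1)
Move 5: P1 pit2 -> P1=[1,0,0,6,6,1](2) P2=[4,5,4,0,7,6](1)
Move 6: P2 pit5 -> P1=[2,1,1,7,7,1](2) P2=[4,5,4,0,7,0](2)
Move 7: P1 pit2 -> P1=[2,1,0,8,7,1](2) P2=[4,5,4,0,7,0](2)
Move 8: P1 pit3 -> P1=[2,1,0,0,8,2](3) P2=[5,6,5,1,8,0](2)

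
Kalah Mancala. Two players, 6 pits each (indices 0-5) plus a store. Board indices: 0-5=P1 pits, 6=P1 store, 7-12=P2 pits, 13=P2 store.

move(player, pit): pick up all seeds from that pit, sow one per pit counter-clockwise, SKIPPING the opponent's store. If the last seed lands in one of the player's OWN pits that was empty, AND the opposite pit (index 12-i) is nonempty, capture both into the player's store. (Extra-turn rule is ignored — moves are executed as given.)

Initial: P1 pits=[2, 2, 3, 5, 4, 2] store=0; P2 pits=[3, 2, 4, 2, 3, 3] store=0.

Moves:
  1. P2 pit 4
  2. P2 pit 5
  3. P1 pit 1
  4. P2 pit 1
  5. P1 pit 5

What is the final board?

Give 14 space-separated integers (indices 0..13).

Move 1: P2 pit4 -> P1=[3,2,3,5,4,2](0) P2=[3,2,4,2,0,4](1)
Move 2: P2 pit5 -> P1=[4,3,4,5,4,2](0) P2=[3,2,4,2,0,0](2)
Move 3: P1 pit1 -> P1=[4,0,5,6,5,2](0) P2=[3,2,4,2,0,0](2)
Move 4: P2 pit1 -> P1=[4,0,5,6,5,2](0) P2=[3,0,5,3,0,0](2)
Move 5: P1 pit5 -> P1=[4,0,5,6,5,0](1) P2=[4,0,5,3,0,0](2)

Answer: 4 0 5 6 5 0 1 4 0 5 3 0 0 2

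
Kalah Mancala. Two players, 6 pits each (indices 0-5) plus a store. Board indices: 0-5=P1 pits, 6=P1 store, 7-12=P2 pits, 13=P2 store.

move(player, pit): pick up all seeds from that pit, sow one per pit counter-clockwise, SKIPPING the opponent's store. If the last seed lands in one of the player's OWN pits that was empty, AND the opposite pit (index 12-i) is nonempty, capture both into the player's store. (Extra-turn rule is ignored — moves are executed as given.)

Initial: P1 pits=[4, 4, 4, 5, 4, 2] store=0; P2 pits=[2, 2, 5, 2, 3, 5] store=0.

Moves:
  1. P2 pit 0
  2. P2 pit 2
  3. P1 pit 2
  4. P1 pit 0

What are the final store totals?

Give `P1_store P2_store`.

Answer: 1 1

Derivation:
Move 1: P2 pit0 -> P1=[4,4,4,5,4,2](0) P2=[0,3,6,2,3,5](0)
Move 2: P2 pit2 -> P1=[5,5,4,5,4,2](0) P2=[0,3,0,3,4,6](1)
Move 3: P1 pit2 -> P1=[5,5,0,6,5,3](1) P2=[0,3,0,3,4,6](1)
Move 4: P1 pit0 -> P1=[0,6,1,7,6,4](1) P2=[0,3,0,3,4,6](1)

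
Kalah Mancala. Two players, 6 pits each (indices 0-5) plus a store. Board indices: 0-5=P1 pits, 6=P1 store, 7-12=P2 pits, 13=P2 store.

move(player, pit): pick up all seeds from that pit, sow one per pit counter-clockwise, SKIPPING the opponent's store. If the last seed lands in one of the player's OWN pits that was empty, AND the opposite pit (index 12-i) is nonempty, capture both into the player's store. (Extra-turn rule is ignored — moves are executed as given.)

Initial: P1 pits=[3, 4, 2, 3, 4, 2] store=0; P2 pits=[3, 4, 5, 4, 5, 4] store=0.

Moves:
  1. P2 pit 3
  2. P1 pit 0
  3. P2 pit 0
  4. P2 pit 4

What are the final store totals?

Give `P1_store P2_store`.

Move 1: P2 pit3 -> P1=[4,4,2,3,4,2](0) P2=[3,4,5,0,6,5](1)
Move 2: P1 pit0 -> P1=[0,5,3,4,5,2](0) P2=[3,4,5,0,6,5](1)
Move 3: P2 pit0 -> P1=[0,5,0,4,5,2](0) P2=[0,5,6,0,6,5](5)
Move 4: P2 pit4 -> P1=[1,6,1,5,5,2](0) P2=[0,5,6,0,0,6](6)

Answer: 0 6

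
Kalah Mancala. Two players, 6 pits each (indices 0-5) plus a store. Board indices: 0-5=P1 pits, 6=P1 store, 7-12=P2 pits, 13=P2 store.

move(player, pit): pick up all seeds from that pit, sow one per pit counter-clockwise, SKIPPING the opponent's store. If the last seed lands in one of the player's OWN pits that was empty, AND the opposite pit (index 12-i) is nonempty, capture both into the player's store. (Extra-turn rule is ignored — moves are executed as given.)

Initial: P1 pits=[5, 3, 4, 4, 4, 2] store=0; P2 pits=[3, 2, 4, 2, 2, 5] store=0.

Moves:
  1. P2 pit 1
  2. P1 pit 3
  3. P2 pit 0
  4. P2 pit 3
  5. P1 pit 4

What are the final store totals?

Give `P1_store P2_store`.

Answer: 2 1

Derivation:
Move 1: P2 pit1 -> P1=[5,3,4,4,4,2](0) P2=[3,0,5,3,2,5](0)
Move 2: P1 pit3 -> P1=[5,3,4,0,5,3](1) P2=[4,0,5,3,2,5](0)
Move 3: P2 pit0 -> P1=[5,3,4,0,5,3](1) P2=[0,1,6,4,3,5](0)
Move 4: P2 pit3 -> P1=[6,3,4,0,5,3](1) P2=[0,1,6,0,4,6](1)
Move 5: P1 pit4 -> P1=[6,3,4,0,0,4](2) P2=[1,2,7,0,4,6](1)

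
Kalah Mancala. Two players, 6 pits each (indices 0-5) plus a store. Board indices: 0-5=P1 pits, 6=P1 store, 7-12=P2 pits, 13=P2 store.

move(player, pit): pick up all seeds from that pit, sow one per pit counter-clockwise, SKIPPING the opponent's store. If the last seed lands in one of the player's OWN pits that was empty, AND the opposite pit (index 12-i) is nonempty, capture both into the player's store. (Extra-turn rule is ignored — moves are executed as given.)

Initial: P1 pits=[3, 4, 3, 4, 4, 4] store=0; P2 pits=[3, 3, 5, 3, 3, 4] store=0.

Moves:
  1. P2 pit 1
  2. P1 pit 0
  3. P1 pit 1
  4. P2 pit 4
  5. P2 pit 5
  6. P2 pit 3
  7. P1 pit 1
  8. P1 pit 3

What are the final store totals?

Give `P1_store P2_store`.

Move 1: P2 pit1 -> P1=[3,4,3,4,4,4](0) P2=[3,0,6,4,4,4](0)
Move 2: P1 pit0 -> P1=[0,5,4,5,4,4](0) P2=[3,0,6,4,4,4](0)
Move 3: P1 pit1 -> P1=[0,0,5,6,5,5](1) P2=[3,0,6,4,4,4](0)
Move 4: P2 pit4 -> P1=[1,1,5,6,5,5](1) P2=[3,0,6,4,0,5](1)
Move 5: P2 pit5 -> P1=[2,2,6,7,5,5](1) P2=[3,0,6,4,0,0](2)
Move 6: P2 pit3 -> P1=[3,2,6,7,5,5](1) P2=[3,0,6,0,1,1](3)
Move 7: P1 pit1 -> P1=[3,0,7,8,5,5](1) P2=[3,0,6,0,1,1](3)
Move 8: P1 pit3 -> P1=[3,0,7,0,6,6](2) P2=[4,1,7,1,2,1](3)

Answer: 2 3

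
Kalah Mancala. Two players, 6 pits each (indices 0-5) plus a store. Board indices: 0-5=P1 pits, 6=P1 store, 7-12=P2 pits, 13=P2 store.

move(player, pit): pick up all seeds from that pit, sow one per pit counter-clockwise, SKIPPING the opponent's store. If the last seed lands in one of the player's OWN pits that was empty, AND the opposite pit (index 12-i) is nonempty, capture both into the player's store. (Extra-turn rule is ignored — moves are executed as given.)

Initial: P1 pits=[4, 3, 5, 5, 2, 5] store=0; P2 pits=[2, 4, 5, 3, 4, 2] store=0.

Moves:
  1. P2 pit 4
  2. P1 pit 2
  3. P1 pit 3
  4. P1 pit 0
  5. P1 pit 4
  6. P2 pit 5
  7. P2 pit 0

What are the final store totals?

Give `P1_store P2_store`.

Move 1: P2 pit4 -> P1=[5,4,5,5,2,5](0) P2=[2,4,5,3,0,3](1)
Move 2: P1 pit2 -> P1=[5,4,0,6,3,6](1) P2=[3,4,5,3,0,3](1)
Move 3: P1 pit3 -> P1=[5,4,0,0,4,7](2) P2=[4,5,6,3,0,3](1)
Move 4: P1 pit0 -> P1=[0,5,1,1,5,8](2) P2=[4,5,6,3,0,3](1)
Move 5: P1 pit4 -> P1=[0,5,1,1,0,9](3) P2=[5,6,7,3,0,3](1)
Move 6: P2 pit5 -> P1=[1,6,1,1,0,9](3) P2=[5,6,7,3,0,0](2)
Move 7: P2 pit0 -> P1=[0,6,1,1,0,9](3) P2=[0,7,8,4,1,0](4)

Answer: 3 4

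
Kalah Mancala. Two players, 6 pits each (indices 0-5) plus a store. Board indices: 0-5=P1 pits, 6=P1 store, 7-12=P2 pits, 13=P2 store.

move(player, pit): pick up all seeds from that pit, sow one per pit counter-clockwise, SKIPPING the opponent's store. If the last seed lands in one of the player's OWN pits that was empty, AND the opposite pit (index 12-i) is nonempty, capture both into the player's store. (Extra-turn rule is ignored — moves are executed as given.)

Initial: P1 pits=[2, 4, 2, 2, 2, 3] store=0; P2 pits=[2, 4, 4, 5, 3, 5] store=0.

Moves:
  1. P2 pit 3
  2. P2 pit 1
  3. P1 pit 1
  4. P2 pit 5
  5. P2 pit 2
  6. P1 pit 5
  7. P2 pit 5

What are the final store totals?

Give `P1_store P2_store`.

Answer: 2 4

Derivation:
Move 1: P2 pit3 -> P1=[3,5,2,2,2,3](0) P2=[2,4,4,0,4,6](1)
Move 2: P2 pit1 -> P1=[3,5,2,2,2,3](0) P2=[2,0,5,1,5,7](1)
Move 3: P1 pit1 -> P1=[3,0,3,3,3,4](1) P2=[2,0,5,1,5,7](1)
Move 4: P2 pit5 -> P1=[4,1,4,4,4,5](1) P2=[2,0,5,1,5,0](2)
Move 5: P2 pit2 -> P1=[5,1,4,4,4,5](1) P2=[2,0,0,2,6,1](3)
Move 6: P1 pit5 -> P1=[5,1,4,4,4,0](2) P2=[3,1,1,3,6,1](3)
Move 7: P2 pit5 -> P1=[5,1,4,4,4,0](2) P2=[3,1,1,3,6,0](4)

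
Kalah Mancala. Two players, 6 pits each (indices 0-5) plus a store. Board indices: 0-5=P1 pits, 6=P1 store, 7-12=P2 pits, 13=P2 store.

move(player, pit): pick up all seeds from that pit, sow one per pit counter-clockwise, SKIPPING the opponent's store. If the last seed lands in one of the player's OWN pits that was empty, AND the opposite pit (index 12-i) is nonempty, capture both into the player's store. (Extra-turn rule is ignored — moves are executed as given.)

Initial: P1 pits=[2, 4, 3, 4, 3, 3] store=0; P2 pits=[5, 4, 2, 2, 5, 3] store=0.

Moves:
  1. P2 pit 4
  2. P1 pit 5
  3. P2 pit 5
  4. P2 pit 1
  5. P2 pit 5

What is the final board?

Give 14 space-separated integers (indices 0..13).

Move 1: P2 pit4 -> P1=[3,5,4,4,3,3](0) P2=[5,4,2,2,0,4](1)
Move 2: P1 pit5 -> P1=[3,5,4,4,3,0](1) P2=[6,5,2,2,0,4](1)
Move 3: P2 pit5 -> P1=[4,6,5,4,3,0](1) P2=[6,5,2,2,0,0](2)
Move 4: P2 pit1 -> P1=[4,6,5,4,3,0](1) P2=[6,0,3,3,1,1](3)
Move 5: P2 pit5 -> P1=[4,6,5,4,3,0](1) P2=[6,0,3,3,1,0](4)

Answer: 4 6 5 4 3 0 1 6 0 3 3 1 0 4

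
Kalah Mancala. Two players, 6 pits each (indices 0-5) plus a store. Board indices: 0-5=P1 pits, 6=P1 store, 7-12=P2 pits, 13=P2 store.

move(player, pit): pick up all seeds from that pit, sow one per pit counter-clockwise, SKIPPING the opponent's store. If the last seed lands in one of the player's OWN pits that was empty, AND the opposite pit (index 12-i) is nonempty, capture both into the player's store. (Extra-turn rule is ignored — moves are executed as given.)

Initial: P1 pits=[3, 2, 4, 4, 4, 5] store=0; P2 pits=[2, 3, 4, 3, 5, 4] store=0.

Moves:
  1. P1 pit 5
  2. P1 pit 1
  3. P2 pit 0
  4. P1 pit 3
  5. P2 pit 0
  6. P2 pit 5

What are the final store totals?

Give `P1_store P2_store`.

Answer: 2 1

Derivation:
Move 1: P1 pit5 -> P1=[3,2,4,4,4,0](1) P2=[3,4,5,4,5,4](0)
Move 2: P1 pit1 -> P1=[3,0,5,5,4,0](1) P2=[3,4,5,4,5,4](0)
Move 3: P2 pit0 -> P1=[3,0,5,5,4,0](1) P2=[0,5,6,5,5,4](0)
Move 4: P1 pit3 -> P1=[3,0,5,0,5,1](2) P2=[1,6,6,5,5,4](0)
Move 5: P2 pit0 -> P1=[3,0,5,0,5,1](2) P2=[0,7,6,5,5,4](0)
Move 6: P2 pit5 -> P1=[4,1,6,0,5,1](2) P2=[0,7,6,5,5,0](1)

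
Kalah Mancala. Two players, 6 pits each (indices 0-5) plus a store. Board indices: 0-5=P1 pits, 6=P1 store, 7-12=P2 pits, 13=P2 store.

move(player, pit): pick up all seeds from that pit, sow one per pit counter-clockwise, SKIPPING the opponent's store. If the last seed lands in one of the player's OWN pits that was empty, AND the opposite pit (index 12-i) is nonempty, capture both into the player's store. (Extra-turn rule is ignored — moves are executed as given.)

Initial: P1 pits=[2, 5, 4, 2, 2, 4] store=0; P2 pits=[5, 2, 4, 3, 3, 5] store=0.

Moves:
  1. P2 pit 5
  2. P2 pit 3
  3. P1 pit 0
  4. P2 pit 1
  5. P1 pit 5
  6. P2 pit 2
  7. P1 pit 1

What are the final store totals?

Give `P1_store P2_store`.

Move 1: P2 pit5 -> P1=[3,6,5,3,2,4](0) P2=[5,2,4,3,3,0](1)
Move 2: P2 pit3 -> P1=[3,6,5,3,2,4](0) P2=[5,2,4,0,4,1](2)
Move 3: P1 pit0 -> P1=[0,7,6,4,2,4](0) P2=[5,2,4,0,4,1](2)
Move 4: P2 pit1 -> P1=[0,7,0,4,2,4](0) P2=[5,0,5,0,4,1](9)
Move 5: P1 pit5 -> P1=[0,7,0,4,2,0](1) P2=[6,1,6,0,4,1](9)
Move 6: P2 pit2 -> P1=[1,8,0,4,2,0](1) P2=[6,1,0,1,5,2](10)
Move 7: P1 pit1 -> P1=[1,0,1,5,3,1](2) P2=[7,2,1,1,5,2](10)

Answer: 2 10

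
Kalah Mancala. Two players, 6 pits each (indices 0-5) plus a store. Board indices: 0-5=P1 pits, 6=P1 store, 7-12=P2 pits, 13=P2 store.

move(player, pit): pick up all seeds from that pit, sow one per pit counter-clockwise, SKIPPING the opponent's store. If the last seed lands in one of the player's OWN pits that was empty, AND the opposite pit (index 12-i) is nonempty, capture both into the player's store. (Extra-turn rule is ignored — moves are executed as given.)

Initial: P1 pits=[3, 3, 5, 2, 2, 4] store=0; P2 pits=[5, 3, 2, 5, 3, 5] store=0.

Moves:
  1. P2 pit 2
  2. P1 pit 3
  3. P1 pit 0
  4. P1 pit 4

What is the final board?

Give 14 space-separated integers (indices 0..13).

Move 1: P2 pit2 -> P1=[3,3,5,2,2,4](0) P2=[5,3,0,6,4,5](0)
Move 2: P1 pit3 -> P1=[3,3,5,0,3,5](0) P2=[5,3,0,6,4,5](0)
Move 3: P1 pit0 -> P1=[0,4,6,1,3,5](0) P2=[5,3,0,6,4,5](0)
Move 4: P1 pit4 -> P1=[0,4,6,1,0,6](1) P2=[6,3,0,6,4,5](0)

Answer: 0 4 6 1 0 6 1 6 3 0 6 4 5 0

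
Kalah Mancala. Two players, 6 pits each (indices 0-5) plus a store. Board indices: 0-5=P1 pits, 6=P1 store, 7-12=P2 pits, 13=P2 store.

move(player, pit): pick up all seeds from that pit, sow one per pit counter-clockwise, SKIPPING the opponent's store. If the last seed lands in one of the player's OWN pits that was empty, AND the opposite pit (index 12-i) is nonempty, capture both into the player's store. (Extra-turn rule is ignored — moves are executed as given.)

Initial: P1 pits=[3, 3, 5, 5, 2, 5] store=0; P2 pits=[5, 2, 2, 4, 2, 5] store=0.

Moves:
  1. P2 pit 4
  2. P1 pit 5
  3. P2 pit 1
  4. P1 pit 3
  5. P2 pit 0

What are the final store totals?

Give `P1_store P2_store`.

Move 1: P2 pit4 -> P1=[3,3,5,5,2,5](0) P2=[5,2,2,4,0,6](1)
Move 2: P1 pit5 -> P1=[3,3,5,5,2,0](1) P2=[6,3,3,5,0,6](1)
Move 3: P2 pit1 -> P1=[3,0,5,5,2,0](1) P2=[6,0,4,6,0,6](5)
Move 4: P1 pit3 -> P1=[3,0,5,0,3,1](2) P2=[7,1,4,6,0,6](5)
Move 5: P2 pit0 -> P1=[4,0,5,0,3,1](2) P2=[0,2,5,7,1,7](6)

Answer: 2 6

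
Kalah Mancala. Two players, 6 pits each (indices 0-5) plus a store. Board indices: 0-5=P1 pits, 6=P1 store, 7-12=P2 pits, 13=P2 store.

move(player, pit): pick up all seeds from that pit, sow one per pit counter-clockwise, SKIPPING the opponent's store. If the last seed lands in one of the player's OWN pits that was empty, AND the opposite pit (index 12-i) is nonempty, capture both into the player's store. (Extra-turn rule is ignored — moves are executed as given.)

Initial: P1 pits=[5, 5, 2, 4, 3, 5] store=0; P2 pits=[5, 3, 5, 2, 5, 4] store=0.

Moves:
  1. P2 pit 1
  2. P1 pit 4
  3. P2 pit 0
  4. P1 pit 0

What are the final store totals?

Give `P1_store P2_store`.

Answer: 1 1

Derivation:
Move 1: P2 pit1 -> P1=[5,5,2,4,3,5](0) P2=[5,0,6,3,6,4](0)
Move 2: P1 pit4 -> P1=[5,5,2,4,0,6](1) P2=[6,0,6,3,6,4](0)
Move 3: P2 pit0 -> P1=[5,5,2,4,0,6](1) P2=[0,1,7,4,7,5](1)
Move 4: P1 pit0 -> P1=[0,6,3,5,1,7](1) P2=[0,1,7,4,7,5](1)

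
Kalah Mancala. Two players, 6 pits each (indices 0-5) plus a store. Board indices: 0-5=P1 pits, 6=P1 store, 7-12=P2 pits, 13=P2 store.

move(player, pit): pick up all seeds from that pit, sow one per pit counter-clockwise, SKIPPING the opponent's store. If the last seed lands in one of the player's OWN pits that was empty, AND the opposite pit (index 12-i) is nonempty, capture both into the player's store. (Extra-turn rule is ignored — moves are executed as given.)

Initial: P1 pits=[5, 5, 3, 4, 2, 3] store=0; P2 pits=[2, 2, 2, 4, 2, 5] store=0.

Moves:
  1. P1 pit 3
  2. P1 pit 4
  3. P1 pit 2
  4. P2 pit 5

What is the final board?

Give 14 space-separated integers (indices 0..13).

Move 1: P1 pit3 -> P1=[5,5,3,0,3,4](1) P2=[3,2,2,4,2,5](0)
Move 2: P1 pit4 -> P1=[5,5,3,0,0,5](2) P2=[4,2,2,4,2,5](0)
Move 3: P1 pit2 -> P1=[5,5,0,1,1,6](2) P2=[4,2,2,4,2,5](0)
Move 4: P2 pit5 -> P1=[6,6,1,2,1,6](2) P2=[4,2,2,4,2,0](1)

Answer: 6 6 1 2 1 6 2 4 2 2 4 2 0 1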